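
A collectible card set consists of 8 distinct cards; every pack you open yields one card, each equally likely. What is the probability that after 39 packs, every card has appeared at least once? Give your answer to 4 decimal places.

0.9566

By inclusion–exclusion over which cards are missing,
P(all seen) = Σ_{j=0}^{8} (-1)^j C(8,j)((8-j)/8)^39
= 1.00000 - 0.04379 + 0.00038 - 0.00000 + 0.00000 - 0.00000 + 0.00000 - 0.00000 + 0.00000
= 0.95658.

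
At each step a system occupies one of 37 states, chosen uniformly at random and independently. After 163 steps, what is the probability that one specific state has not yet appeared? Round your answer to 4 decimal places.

On each step the fixed state fails to appear with probability 36/37.
P(still missing after 163) = (36/37)^163 = 0.01149.

0.0115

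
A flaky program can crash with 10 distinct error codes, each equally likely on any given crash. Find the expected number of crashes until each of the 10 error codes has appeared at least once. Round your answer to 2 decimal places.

29.29

After k distinct error codes have appeared, the next crash gives a new one with probability (10-k)/10, so the expected wait for the (k+1)-th is 10/(10-k).
E[T] = 10/10 + 10/9 + 10/8 + ... + 10/2 + 10/1 = 10·H_{10}.
H_{10} = 2.929, so E[T] = 29.290.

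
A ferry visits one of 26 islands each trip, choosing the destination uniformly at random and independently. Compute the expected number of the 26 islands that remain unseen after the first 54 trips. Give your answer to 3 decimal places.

3.127

For each island, P(unseen after 54) = (25/26)^54 = 0.1203.
By linearity of expectation, E[unseen] = 26·(25/26)^54 = 3.1273.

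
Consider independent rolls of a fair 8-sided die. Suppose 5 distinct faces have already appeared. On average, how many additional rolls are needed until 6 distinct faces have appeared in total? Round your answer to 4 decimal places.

The wait to go from k to k+1 distinct faces is geometric with mean 8/(8-k).
Only the k = 5 term is needed: E = 8/3 = 2.66667.

2.6667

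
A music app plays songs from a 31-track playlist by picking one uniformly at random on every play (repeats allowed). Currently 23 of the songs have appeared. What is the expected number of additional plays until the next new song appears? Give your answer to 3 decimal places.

The number of plays until the next new song is geometric with success probability 8/31, so its mean is 31/8.
E = 31/8 = 3.8750.

3.875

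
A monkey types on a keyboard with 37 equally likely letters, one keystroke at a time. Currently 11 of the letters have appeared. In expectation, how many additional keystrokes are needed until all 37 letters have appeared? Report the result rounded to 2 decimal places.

With k distinct letters already seen, the next new one takes an expected 37/(37-k) keystrokes.
Sum over k = 11,...,36: E = 37/26 + 37/25 + 37/24 + ... + 37/2 + 37/1 = 142.614.

142.61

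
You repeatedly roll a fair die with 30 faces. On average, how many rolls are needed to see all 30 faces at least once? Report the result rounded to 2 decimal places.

119.85

After k distinct faces have appeared, the next roll gives a new one with probability (30-k)/30, so the expected wait for the (k+1)-th is 30/(30-k).
E[T] = 30/30 + 30/29 + 30/28 + ... + 30/2 + 30/1 = 30·H_{30}.
H_{30} = 3.995, so E[T] = 119.850.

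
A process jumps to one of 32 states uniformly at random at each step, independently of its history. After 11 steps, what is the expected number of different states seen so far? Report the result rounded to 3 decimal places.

For each state, P(seen in 11 steps) = 1 - (31/32)^11 = 0.2948.
By linearity of expectation, E[distinct seen] = 32·(1 - (31/32)^11) = 9.4327.

9.433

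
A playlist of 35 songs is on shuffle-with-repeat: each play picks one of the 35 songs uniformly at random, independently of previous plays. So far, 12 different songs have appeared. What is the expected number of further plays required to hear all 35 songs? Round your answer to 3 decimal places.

130.700

From k distinct to k+1 distinct takes on average 35/(35-k) plays.
Sum over k = 12,...,34: E = 35/23 + 35/22 + 35/21 + ... + 35/2 + 35/1 = 130.7002.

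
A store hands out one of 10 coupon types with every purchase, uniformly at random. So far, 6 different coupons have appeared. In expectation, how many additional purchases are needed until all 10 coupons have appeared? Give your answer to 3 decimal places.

20.833

With k distinct coupons already seen, the next new one takes an expected 10/(10-k) purchases.
Sum over k = 6,...,9: E = 10/4 + 10/3 + 10/2 + 10/1 = 20.8333.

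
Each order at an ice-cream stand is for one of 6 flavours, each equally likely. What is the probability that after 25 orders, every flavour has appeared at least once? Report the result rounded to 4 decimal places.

0.9377

By inclusion–exclusion over which flavours are missing,
P(all seen) = Σ_{j=0}^{6} (-1)^j C(6,j)((6-j)/6)^25
= 1.00000 - 0.06290 + 0.00059 - 0.00000 + 0.00000 - 0.00000 + 0.00000
= 0.93770.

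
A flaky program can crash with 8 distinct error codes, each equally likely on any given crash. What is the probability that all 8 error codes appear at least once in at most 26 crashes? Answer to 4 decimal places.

0.7670

By inclusion–exclusion over which error codes are missing,
P(all seen) = Σ_{j=0}^{8} (-1)^j C(8,j)((8-j)/8)^26
= 1.00000 - 0.24848 + 0.01580 - 0.00028 + 0.00000 - 0.00000 + 0.00000 - 0.00000 + 0.00000
= 0.76704.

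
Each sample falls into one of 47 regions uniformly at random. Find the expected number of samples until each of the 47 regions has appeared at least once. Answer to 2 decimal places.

208.58

Split into phases: going from k distinct to k+1 distinct takes on average 47/(47-k) samples.
E[T] = 47/47 + 47/46 + 47/45 + ... + 47/2 + 47/1 = 47·H_{47}.
H_{47} = 4.438, so E[T] = 208.584.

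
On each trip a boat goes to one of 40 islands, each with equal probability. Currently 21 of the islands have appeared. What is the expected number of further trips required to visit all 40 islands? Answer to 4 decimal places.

141.9096

From k distinct to k+1 distinct takes on average 40/(40-k) trips.
Sum over k = 21,...,39: E = 40/19 + 40/18 + 40/17 + ... + 40/2 + 40/1 = 141.90959.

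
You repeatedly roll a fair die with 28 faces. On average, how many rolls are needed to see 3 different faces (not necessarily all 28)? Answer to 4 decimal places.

With k distinct faces already seen, the next new one arrives after an expected 28/(28-k) rolls.
Sum over k = 0,...,2: E = 28/28 + 28/27 + 28/26 = 3.11396.

3.1140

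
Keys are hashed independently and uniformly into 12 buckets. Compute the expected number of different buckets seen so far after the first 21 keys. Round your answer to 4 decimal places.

10.0697

For each bucket, P(seen in 21 keys) = 1 - (11/12)^21 = 0.83914.
By linearity of expectation, E[distinct seen] = 12·(1 - (11/12)^21) = 10.06971.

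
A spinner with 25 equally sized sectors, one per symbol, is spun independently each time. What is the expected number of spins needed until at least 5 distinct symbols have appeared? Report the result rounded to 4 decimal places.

With k distinct symbols already seen, the next new one arrives after an expected 25/(25-k) spins.
Sum over k = 0,...,4: E = 25/25 + 25/24 + 25/23 + 25/22 + 25/21 = 5.45546.

5.4555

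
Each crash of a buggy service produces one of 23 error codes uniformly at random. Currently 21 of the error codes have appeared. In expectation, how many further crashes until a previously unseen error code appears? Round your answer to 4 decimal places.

The number of crashes until the next new error code is geometric with success probability 2/23, so its mean is 23/2.
E = 23/2 = 11.50000.

11.5000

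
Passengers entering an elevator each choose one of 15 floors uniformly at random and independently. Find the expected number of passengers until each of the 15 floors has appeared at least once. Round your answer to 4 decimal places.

The wait to go from k to k+1 distinct floors is geometric with mean 15/(15-k).
E[T] = 15/15 + 15/14 + 15/13 + ... + 15/2 + 15/1 = 15·H_{15}.
H_{15} = 3.31823, so E[T] = 49.77343.

49.7734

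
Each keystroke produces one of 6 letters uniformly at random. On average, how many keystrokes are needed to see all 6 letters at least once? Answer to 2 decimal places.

After k distinct letters have appeared, the next keystroke gives a new one with probability (6-k)/6, so the expected wait for the (k+1)-th is 6/(6-k).
E[T] = 6/6 + 6/5 + 6/4 + 6/3 + 6/2 + 6/1 = 6·H_{6}.
H_{6} = 2.450, so E[T] = 14.700.

14.70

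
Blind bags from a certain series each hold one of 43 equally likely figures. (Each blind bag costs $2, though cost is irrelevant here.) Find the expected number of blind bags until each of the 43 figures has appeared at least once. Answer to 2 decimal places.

187.05

The wait to go from k to k+1 distinct figures is geometric with mean 43/(43-k).
E[T] = 43/43 + 43/42 + 43/41 + ... + 43/2 + 43/1 = 43·H_{43}.
H_{43} = 4.350, so E[T] = 187.050.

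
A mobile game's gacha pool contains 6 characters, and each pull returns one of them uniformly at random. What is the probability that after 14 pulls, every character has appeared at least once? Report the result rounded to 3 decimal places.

By inclusion–exclusion over which characters are missing,
P(all seen) = Σ_{j=0}^{6} (-1)^j C(6,j)((6-j)/6)^14
= 1.0000 - 0.4673 + 0.0514 - 0.0012 + 0.0000 - 0.0000 + 0.0000
= 0.5828.

0.583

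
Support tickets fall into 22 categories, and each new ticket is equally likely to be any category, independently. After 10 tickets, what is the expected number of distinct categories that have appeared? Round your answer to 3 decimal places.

8.184

For each category, P(seen in 10 tickets) = 1 - (21/22)^10 = 0.3720.
By linearity of expectation, E[distinct seen] = 22·(1 - (21/22)^10) = 8.1838.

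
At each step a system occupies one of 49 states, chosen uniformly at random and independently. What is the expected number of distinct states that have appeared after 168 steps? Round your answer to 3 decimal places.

For each state, P(seen in 168 steps) = 1 - (48/49)^168 = 0.9687.
By linearity of expectation, E[distinct seen] = 49·(1 - (48/49)^168) = 47.4662.

47.466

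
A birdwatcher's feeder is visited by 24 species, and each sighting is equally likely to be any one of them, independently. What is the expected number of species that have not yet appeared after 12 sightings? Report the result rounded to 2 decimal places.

For each species, P(unseen after 12) = (23/24)^12 = 0.600.
By linearity of expectation, E[unseen] = 24·(23/24)^12 = 14.402.

14.40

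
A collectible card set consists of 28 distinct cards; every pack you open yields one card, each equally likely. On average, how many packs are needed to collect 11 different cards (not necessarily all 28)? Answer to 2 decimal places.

Going from k to k+1 distinct takes a geometric number of packs with mean 28/(28-k).
Sum over k = 0,...,10: E = 28/28 + 28/27 + 28/26 + ... + 28/19 + 28/18 = 13.653.

13.65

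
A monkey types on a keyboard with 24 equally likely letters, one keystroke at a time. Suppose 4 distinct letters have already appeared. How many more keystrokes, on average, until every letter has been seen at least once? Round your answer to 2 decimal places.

86.35

The wait to go from k to k+1 distinct letters is geometric with mean 24/(24-k).
Sum over k = 4,...,23: E = 24/20 + 24/19 + 24/18 + ... + 24/2 + 24/1 = 86.346.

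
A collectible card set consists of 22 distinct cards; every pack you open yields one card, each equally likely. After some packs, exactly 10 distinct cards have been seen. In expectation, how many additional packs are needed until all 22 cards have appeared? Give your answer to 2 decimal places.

With k distinct cards already seen, the next new one takes an expected 22/(22-k) packs.
Sum over k = 10,...,21: E = 22/12 + 22/11 + 22/10 + ... + 22/2 + 22/1 = 68.271.

68.27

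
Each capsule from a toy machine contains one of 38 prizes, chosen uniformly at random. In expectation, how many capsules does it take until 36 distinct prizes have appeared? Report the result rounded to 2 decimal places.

103.66

With k distinct prizes already seen, the next new one arrives after an expected 38/(38-k) capsules.
Sum over k = 0,...,35: E = 38/38 + 38/37 + 38/36 + ... + 38/4 + 38/3 = 103.660.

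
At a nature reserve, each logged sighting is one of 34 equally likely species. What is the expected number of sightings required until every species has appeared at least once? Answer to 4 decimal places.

140.0191

After k distinct species have appeared, the next sighting gives a new one with probability (34-k)/34, so the expected wait for the (k+1)-th is 34/(34-k).
E[T] = 34/34 + 34/33 + 34/32 + ... + 34/2 + 34/1 = 34·H_{34}.
H_{34} = 4.11821, so E[T] = 140.01914.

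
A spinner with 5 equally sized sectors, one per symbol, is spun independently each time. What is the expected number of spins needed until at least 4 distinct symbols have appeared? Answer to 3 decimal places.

6.417

Going from k to k+1 distinct takes a geometric number of spins with mean 5/(5-k).
Sum over k = 0,...,3: E = 5/5 + 5/4 + 5/3 + 5/2 = 6.4167.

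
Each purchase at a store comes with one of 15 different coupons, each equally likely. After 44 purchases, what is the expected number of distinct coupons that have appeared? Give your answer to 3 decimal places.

14.279

For each coupon, P(seen in 44 purchases) = 1 - (14/15)^44 = 0.9520.
By linearity of expectation, E[distinct seen] = 15·(1 - (14/15)^44) = 14.2794.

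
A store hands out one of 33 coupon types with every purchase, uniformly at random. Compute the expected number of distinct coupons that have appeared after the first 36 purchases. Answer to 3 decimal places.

For each coupon, P(seen in 36 purchases) = 1 - (32/33)^36 = 0.6697.
By linearity of expectation, E[distinct seen] = 33·(1 - (32/33)^36) = 22.1004.

22.100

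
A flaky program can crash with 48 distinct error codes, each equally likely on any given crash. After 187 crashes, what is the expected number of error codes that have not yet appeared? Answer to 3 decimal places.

For each error code, P(unseen after 187) = (47/48)^187 = 0.0195.
By linearity of expectation, E[unseen] = 48·(47/48)^187 = 0.9363.

0.936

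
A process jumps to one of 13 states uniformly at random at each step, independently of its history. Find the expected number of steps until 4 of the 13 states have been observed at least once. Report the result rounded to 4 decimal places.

4.5652

Going from k to k+1 distinct takes a geometric number of steps with mean 13/(13-k).
Sum over k = 0,...,3: E = 13/13 + 13/12 + 13/11 + 13/10 = 4.56515.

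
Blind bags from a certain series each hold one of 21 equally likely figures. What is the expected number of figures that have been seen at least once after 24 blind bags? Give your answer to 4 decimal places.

For each figure, P(seen in 24 blind bags) = 1 - (20/21)^24 = 0.68993.
By linearity of expectation, E[distinct seen] = 21·(1 - (20/21)^24) = 14.48857.

14.4886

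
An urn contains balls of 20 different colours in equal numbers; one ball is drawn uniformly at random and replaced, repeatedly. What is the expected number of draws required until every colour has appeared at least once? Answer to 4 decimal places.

71.9548

The wait to go from k to k+1 distinct colours is geometric with mean 20/(20-k).
E[T] = 20/20 + 20/19 + 20/18 + ... + 20/2 + 20/1 = 20·H_{20}.
H_{20} = 3.59774, so E[T] = 71.95479.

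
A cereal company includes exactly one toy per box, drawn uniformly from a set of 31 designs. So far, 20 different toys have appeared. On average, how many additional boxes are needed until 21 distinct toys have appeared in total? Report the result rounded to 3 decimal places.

From k distinct to k+1 distinct takes on average 31/(31-k) boxes.
Only the k = 20 term is needed: E = 31/11 = 2.8182.

2.818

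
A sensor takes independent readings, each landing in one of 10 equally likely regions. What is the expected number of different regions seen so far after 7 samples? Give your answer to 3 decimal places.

For each region, P(seen in 7 samples) = 1 - (9/10)^7 = 0.5217.
By linearity of expectation, E[distinct seen] = 10·(1 - (9/10)^7) = 5.2170.

5.217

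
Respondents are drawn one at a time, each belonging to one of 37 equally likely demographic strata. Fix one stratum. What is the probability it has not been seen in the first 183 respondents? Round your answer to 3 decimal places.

On each respondent the fixed stratum fails to appear with probability 36/37.
P(still missing after 183) = (36/37)^183 = 0.0066.

0.007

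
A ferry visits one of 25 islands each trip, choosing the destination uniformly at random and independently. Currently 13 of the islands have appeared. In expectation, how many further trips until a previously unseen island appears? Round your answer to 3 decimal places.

2.083

The number of trips until the next new island is geometric with success probability 12/25, so its mean is 25/12.
E = 25/12 = 2.0833.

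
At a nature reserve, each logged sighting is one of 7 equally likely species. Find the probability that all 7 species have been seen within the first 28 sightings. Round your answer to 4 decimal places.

By inclusion–exclusion over which species are missing,
P(all seen) = Σ_{j=0}^{7} (-1)^j C(7,j)((7-j)/7)^28
= 1.00000 - 0.09345 + 0.00170 - 0.00001 + 0.00000 - 0.00000 + 0.00000 - 0.00000
= 0.90824.

0.9082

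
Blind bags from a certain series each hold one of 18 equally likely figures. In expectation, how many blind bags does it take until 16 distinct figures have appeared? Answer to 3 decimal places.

35.912

With k distinct figures already seen, the next new one arrives after an expected 18/(18-k) blind bags.
Sum over k = 0,...,15: E = 18/18 + 18/17 + 18/16 + ... + 18/4 + 18/3 = 35.9119.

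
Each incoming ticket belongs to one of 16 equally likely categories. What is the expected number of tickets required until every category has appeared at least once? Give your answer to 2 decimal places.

After k distinct categories have appeared, the next ticket gives a new one with probability (16-k)/16, so the expected wait for the (k+1)-th is 16/(16-k).
E[T] = 16/16 + 16/15 + 16/14 + ... + 16/2 + 16/1 = 16·H_{16}.
H_{16} = 3.381, so E[T] = 54.092.

54.09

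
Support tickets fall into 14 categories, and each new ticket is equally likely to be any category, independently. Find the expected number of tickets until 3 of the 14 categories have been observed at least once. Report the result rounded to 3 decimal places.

With k distinct categories already seen, the next new one arrives after an expected 14/(14-k) tickets.
Sum over k = 0,...,2: E = 14/14 + 14/13 + 14/12 = 3.2436.

3.244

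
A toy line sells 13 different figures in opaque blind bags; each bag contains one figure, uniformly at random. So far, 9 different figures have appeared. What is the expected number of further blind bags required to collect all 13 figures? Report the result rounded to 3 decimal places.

From k distinct to k+1 distinct takes on average 13/(13-k) blind bags.
Sum over k = 9,...,12: E = 13/4 + 13/3 + 13/2 + 13/1 = 27.0833.

27.083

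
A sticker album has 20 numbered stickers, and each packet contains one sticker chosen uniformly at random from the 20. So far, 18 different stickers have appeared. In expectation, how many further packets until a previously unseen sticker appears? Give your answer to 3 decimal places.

The number of packets until the next new sticker is geometric with success probability 2/20, so its mean is 20/2.
E = 20/2 = 10.0000.

10.000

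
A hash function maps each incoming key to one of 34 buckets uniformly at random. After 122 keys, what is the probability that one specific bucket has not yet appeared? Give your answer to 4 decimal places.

0.0262

On each key the fixed bucket fails to appear with probability 33/34.
P(still missing after 122) = (33/34)^122 = 0.02620.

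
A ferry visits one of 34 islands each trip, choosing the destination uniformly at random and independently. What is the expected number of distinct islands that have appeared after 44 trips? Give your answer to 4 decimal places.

24.8584

For each island, P(seen in 44 trips) = 1 - (33/34)^44 = 0.73113.
By linearity of expectation, E[distinct seen] = 34·(1 - (33/34)^44) = 24.85845.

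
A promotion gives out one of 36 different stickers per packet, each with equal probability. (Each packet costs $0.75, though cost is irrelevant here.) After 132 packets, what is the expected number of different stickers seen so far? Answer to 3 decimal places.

For each sticker, P(seen in 132 packets) = 1 - (35/36)^132 = 0.9757.
By linearity of expectation, E[distinct seen] = 36·(1 - (35/36)^132) = 35.1263.

35.126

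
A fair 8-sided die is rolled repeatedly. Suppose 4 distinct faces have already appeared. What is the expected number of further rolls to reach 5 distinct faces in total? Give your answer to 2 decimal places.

2.00

From k distinct to k+1 distinct takes on average 8/(8-k) rolls.
Only the k = 4 term is needed: E = 8/4 = 2.000.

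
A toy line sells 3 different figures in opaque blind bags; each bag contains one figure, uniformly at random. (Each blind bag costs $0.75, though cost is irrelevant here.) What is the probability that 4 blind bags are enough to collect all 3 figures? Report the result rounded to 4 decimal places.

0.4444

By inclusion–exclusion over which figures are missing,
P(all seen) = Σ_{j=0}^{3} (-1)^j C(3,j)((3-j)/3)^4
= 1.00000 - 0.59259 + 0.03704 - 0.00000
= 0.44444.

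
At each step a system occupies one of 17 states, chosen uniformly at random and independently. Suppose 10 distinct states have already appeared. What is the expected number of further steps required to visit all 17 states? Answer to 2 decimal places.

44.08

From k distinct to k+1 distinct takes on average 17/(17-k) steps.
Sum over k = 10,...,16: E = 17/7 + 17/6 + 17/5 + ... + 17/2 + 17/1 = 44.079.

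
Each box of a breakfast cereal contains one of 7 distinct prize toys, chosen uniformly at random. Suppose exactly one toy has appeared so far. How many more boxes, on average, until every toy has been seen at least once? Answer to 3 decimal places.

The wait to go from k to k+1 distinct toys is geometric with mean 7/(7-k).
Sum over k = 1,...,6: E = 7/6 + 7/5 + 7/4 + 7/3 + 7/2 + 7/1 = 17.1500.

17.150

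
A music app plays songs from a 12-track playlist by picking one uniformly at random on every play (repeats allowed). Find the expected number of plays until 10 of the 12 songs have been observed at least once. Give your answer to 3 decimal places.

Going from k to k+1 distinct takes a geometric number of plays with mean 12/(12-k).
Sum over k = 0,...,9: E = 12/12 + 12/11 + 12/10 + ... + 12/4 + 12/3 = 19.2385.

19.239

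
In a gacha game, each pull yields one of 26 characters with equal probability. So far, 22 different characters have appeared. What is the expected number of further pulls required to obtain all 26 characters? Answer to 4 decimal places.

With k distinct characters already seen, the next new one takes an expected 26/(26-k) pulls.
Sum over k = 22,...,25: E = 26/4 + 26/3 + 26/2 + 26/1 = 54.16667.

54.1667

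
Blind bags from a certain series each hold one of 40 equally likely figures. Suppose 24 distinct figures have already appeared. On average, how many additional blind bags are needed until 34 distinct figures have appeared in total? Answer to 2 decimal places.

From k distinct to k+1 distinct takes on average 40/(40-k) blind bags.
Sum over k = 24,...,33: E = 40/16 + 40/15 + 40/14 + ... + 40/8 + 40/7 = 37.229.

37.23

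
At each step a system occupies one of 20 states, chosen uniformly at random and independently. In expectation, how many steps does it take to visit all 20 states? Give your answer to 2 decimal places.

The wait to go from k to k+1 distinct states is geometric with mean 20/(20-k).
E[T] = 20/20 + 20/19 + 20/18 + ... + 20/2 + 20/1 = 20·H_{20}.
H_{20} = 3.598, so E[T] = 71.955.

71.95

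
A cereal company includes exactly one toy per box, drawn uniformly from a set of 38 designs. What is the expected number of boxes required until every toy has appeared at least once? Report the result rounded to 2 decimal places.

160.66

The wait to go from k to k+1 distinct toys is geometric with mean 38/(38-k).
E[T] = 38/38 + 38/37 + 38/36 + ... + 38/2 + 38/1 = 38·H_{38}.
H_{38} = 4.228, so E[T] = 160.660.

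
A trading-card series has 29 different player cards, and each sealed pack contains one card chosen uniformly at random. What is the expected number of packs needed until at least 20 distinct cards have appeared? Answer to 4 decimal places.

32.8479

Going from k to k+1 distinct takes a geometric number of packs with mean 29/(29-k).
Sum over k = 0,...,19: E = 29/29 + 29/28 + 29/27 + ... + 29/11 + 29/10 = 32.84788.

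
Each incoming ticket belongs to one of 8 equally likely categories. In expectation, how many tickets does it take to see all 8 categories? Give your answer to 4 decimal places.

21.7429

The wait to go from k to k+1 distinct categories is geometric with mean 8/(8-k).
E[T] = 8/8 + 8/7 + 8/6 + ... + 8/2 + 8/1 = 8·H_{8}.
H_{8} = 2.71786, so E[T] = 21.74286.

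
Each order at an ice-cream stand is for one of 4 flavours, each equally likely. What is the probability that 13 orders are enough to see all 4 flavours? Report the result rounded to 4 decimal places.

By inclusion–exclusion over which flavours are missing,
P(all seen) = Σ_{j=0}^{4} (-1)^j C(4,j)((4-j)/4)^13
= 1.00000 - 0.09503 + 0.00073 - 0.00000 + 0.00000
= 0.90570.

0.9057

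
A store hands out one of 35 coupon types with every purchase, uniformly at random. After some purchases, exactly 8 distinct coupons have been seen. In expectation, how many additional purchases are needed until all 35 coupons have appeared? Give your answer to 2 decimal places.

136.20

The wait to go from k to k+1 distinct coupons is geometric with mean 35/(35-k).
Sum over k = 8,...,34: E = 35/27 + 35/26 + 35/25 + ... + 35/2 + 35/1 = 136.201.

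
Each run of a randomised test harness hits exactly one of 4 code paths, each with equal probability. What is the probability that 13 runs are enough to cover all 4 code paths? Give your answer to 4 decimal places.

By inclusion–exclusion over which code paths are missing,
P(all seen) = Σ_{j=0}^{4} (-1)^j C(4,j)((4-j)/4)^13
= 1.00000 - 0.09503 + 0.00073 - 0.00000 + 0.00000
= 0.90570.

0.9057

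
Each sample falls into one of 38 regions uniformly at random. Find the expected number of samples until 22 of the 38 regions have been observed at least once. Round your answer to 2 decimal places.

With k distinct regions already seen, the next new one arrives after an expected 38/(38-k) samples.
Sum over k = 0,...,21: E = 38/38 + 38/37 + 38/36 + ... + 38/18 + 38/17 = 32.193.

32.19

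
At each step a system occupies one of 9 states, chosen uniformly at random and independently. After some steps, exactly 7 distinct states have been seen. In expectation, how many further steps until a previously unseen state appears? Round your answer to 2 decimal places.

4.50

Each step yields a new state with probability (9-7)/9 = 2/9, so the wait is geometric with mean 9/2.
E = 9/2 = 4.500.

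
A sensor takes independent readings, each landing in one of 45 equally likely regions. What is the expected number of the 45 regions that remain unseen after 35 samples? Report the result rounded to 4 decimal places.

For each region, P(unseen after 35) = (44/45)^35 = 0.45541.
By linearity of expectation, E[unseen] = 45·(44/45)^35 = 20.49360.

20.4936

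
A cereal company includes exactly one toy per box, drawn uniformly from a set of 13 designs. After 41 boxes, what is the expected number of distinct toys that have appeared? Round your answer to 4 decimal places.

12.5117

For each toy, P(seen in 41 boxes) = 1 - (12/13)^41 = 0.96244.
By linearity of expectation, E[distinct seen] = 13·(1 - (12/13)^41) = 12.51169.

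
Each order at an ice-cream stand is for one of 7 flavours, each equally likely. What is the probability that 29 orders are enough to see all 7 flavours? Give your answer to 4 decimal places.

Let A_i be the event that flavour i is missing after 29 orders. By inclusion–exclusion on the A_i,
P(all seen) = Σ_{j=0}^{7} (-1)^j C(7,j)((7-j)/7)^29
= 1.00000 - 0.08010 + 0.00121 - 0.00000 + 0.00000 - 0.00000 + 0.00000 - 0.00000
= 0.92111.

0.9211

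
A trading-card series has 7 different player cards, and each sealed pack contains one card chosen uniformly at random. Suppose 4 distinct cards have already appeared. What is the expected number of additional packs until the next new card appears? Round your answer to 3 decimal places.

2.333

Each pack yields a new card with probability (7-4)/7 = 3/7, so the wait is geometric with mean 7/3.
E = 7/3 = 2.3333.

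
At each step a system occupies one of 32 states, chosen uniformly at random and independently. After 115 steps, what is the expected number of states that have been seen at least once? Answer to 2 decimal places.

31.17

For each state, P(seen in 115 steps) = 1 - (31/32)^115 = 0.974.
By linearity of expectation, E[distinct seen] = 32·(1 - (31/32)^115) = 31.169.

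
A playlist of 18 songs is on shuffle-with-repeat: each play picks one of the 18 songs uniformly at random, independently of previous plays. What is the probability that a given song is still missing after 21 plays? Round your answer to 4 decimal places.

0.3011

Each play misses the fixed song with probability (18-1)/18 = 17/18, independently.
P(still missing after 21) = (17/18)^21 = 0.30110.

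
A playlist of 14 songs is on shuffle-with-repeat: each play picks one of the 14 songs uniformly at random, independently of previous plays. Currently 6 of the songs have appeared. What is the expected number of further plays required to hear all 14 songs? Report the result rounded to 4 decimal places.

38.0500

From k distinct to k+1 distinct takes on average 14/(14-k) plays.
Sum over k = 6,...,13: E = 14/8 + 14/7 + 14/6 + ... + 14/2 + 14/1 = 38.05000.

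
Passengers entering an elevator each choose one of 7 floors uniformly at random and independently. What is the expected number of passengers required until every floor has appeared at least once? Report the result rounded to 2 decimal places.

The wait to go from k to k+1 distinct floors is geometric with mean 7/(7-k).
E[T] = 7/7 + 7/6 + 7/5 + ... + 7/2 + 7/1 = 7·H_{7}.
H_{7} = 2.593, so E[T] = 18.150.

18.15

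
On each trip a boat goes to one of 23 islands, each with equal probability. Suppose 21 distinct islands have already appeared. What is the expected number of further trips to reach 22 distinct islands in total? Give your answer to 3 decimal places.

11.500

The wait to go from k to k+1 distinct islands is geometric with mean 23/(23-k).
Only the k = 21 term is needed: E = 23/2 = 11.5000.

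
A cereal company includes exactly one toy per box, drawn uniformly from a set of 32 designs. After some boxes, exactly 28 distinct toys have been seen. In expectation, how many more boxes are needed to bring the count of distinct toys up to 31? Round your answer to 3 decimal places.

From k distinct to k+1 distinct takes on average 32/(32-k) boxes.
Sum over k = 28,...,30: E = 32/4 + 32/3 + 32/2 = 34.6667.

34.667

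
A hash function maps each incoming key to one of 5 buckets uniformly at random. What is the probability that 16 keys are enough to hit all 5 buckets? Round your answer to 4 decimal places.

0.8621

By inclusion–exclusion over which buckets are missing,
P(all seen) = Σ_{j=0}^{5} (-1)^j C(5,j)((5-j)/5)^16
= 1.00000 - 0.14074 + 0.00282 - 0.00000 + 0.00000 - 0.00000
= 0.86208.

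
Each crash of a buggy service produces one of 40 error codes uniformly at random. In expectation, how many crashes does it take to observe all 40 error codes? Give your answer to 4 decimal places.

The wait to go from k to k+1 distinct error codes is geometric with mean 40/(40-k).
E[T] = 40/40 + 40/39 + 40/38 + ... + 40/2 + 40/1 = 40·H_{40}.
H_{40} = 4.27854, so E[T] = 171.14172.

171.1417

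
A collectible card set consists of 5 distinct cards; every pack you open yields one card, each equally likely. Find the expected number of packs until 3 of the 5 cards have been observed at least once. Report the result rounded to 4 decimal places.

With k distinct cards already seen, the next new one arrives after an expected 5/(5-k) packs.
Sum over k = 0,...,2: E = 5/5 + 5/4 + 5/3 = 3.91667.

3.9167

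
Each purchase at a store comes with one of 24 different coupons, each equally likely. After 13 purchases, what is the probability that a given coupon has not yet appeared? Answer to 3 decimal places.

0.575

On each purchase the fixed coupon fails to appear with probability 23/24.
P(still missing after 13) = (23/24)^13 = 0.5751.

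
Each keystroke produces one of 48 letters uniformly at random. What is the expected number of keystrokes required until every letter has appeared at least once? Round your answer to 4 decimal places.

214.0223

The wait to go from k to k+1 distinct letters is geometric with mean 48/(48-k).
E[T] = 48/48 + 48/47 + 48/46 + ... + 48/2 + 48/1 = 48·H_{48}.
H_{48} = 4.45880, so E[T] = 214.02226.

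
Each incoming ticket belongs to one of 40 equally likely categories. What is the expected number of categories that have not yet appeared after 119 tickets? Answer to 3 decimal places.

1.966

For each category, P(unseen after 119) = (39/40)^119 = 0.0492.
By linearity of expectation, E[unseen] = 40·(39/40)^119 = 1.9661.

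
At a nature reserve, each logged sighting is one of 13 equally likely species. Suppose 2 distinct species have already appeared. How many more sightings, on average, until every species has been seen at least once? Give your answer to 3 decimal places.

39.258

From k distinct to k+1 distinct takes on average 13/(13-k) sightings.
Sum over k = 2,...,12: E = 13/11 + 13/10 + 13/9 + ... + 13/2 + 13/1 = 39.2584.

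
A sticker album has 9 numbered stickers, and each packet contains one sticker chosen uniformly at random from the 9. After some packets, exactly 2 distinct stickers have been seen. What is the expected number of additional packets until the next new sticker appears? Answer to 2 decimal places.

Each packet yields a new sticker with probability (9-2)/9 = 7/9, so the wait is geometric with mean 9/7.
E = 9/7 = 1.286.

1.29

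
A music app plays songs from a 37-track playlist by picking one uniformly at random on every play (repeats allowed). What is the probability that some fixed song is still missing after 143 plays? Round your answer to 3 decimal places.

Each play misses the fixed song with probability (37-1)/37 = 36/37, independently.
P(still missing after 143) = (36/37)^143 = 0.0199.

0.020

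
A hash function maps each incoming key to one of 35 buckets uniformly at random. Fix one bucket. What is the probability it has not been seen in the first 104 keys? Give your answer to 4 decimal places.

On each key the fixed bucket fails to appear with probability 34/35.
P(still missing after 104) = (34/35)^104 = 0.04906.

0.0491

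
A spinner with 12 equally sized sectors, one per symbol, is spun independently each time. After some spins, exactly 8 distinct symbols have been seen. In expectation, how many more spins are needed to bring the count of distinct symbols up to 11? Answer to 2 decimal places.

From k distinct to k+1 distinct takes on average 12/(12-k) spins.
Sum over k = 8,...,10: E = 12/4 + 12/3 + 12/2 = 13.000.

13.00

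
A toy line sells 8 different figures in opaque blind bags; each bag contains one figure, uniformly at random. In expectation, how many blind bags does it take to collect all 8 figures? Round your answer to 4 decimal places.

The wait to go from k to k+1 distinct figures is geometric with mean 8/(8-k).
E[T] = 8/8 + 8/7 + 8/6 + ... + 8/2 + 8/1 = 8·H_{8}.
H_{8} = 2.71786, so E[T] = 21.74286.

21.7429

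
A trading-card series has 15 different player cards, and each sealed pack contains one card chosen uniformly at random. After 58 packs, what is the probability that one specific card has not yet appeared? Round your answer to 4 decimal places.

On each pack the fixed card fails to appear with probability 14/15.
P(still missing after 58) = (14/15)^58 = 0.01829.

0.0183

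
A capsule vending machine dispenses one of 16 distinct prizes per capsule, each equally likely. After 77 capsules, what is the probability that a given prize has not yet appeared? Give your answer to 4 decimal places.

Each capsule misses the fixed prize with probability (16-1)/16 = 15/16, independently.
P(still missing after 77) = (15/16)^77 = 0.00695.

0.0069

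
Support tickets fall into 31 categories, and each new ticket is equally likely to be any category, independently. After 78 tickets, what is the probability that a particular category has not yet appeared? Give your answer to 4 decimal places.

Each ticket misses the fixed category with probability (31-1)/31 = 30/31, independently.
P(still missing after 78) = (30/31)^78 = 0.07749.

0.0775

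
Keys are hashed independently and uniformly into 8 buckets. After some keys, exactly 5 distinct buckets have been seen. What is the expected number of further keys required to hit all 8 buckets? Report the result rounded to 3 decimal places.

From k distinct to k+1 distinct takes on average 8/(8-k) keys.
Sum over k = 5,...,7: E = 8/3 + 8/2 + 8/1 = 14.6667.

14.667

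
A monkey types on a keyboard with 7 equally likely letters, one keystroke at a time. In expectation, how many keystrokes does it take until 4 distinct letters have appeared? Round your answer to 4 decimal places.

Going from k to k+1 distinct takes a geometric number of keystrokes with mean 7/(7-k).
Sum over k = 0,...,3: E = 7/7 + 7/6 + 7/5 + 7/4 = 5.31667.

5.3167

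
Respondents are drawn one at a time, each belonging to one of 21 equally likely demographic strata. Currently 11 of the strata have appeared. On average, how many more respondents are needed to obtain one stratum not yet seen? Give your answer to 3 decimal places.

2.100

Each respondent yields a new stratum with probability (21-11)/21 = 10/21, so the wait is geometric with mean 21/10.
E = 21/10 = 2.1000.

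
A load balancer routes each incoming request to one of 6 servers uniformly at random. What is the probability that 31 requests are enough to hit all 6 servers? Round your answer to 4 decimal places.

By inclusion–exclusion over which servers are missing,
P(all seen) = Σ_{j=0}^{6} (-1)^j C(6,j)((6-j)/6)^31
= 1.00000 - 0.02106 + 0.00005 - 0.00000 + 0.00000 - 0.00000 + 0.00000
= 0.97899.

0.9790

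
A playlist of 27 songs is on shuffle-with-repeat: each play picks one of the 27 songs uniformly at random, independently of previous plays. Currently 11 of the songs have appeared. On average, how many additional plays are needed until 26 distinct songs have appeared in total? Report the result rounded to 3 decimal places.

The wait to go from k to k+1 distinct songs is geometric with mean 27/(27-k).
Sum over k = 11,...,25: E = 27/16 + 27/15 + 27/14 + ... + 27/3 + 27/2 = 64.2797.

64.280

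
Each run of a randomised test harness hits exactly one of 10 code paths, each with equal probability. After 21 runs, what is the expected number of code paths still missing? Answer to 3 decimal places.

1.094

For each code path, P(unseen after 21) = (9/10)^21 = 0.1094.
By linearity of expectation, E[unseen] = 10·(9/10)^21 = 1.0942.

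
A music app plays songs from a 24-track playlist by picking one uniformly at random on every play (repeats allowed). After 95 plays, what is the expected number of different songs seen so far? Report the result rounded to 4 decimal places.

For each song, P(seen in 95 plays) = 1 - (23/24)^95 = 0.98246.
By linearity of expectation, E[distinct seen] = 24·(1 - (23/24)^95) = 23.57899.

23.5790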